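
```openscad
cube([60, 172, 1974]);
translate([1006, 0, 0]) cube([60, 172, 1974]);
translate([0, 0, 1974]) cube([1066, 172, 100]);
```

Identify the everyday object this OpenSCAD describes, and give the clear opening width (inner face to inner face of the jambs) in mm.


A door frame. The clear opening width is 946 mm.

Two 1974 mm tall posts with a header on top — a door frame. The left jamb is 60 mm wide at x = 0; the right jamb starts at x = 1006. The clear opening is 1006 − 60 = 946 mm.


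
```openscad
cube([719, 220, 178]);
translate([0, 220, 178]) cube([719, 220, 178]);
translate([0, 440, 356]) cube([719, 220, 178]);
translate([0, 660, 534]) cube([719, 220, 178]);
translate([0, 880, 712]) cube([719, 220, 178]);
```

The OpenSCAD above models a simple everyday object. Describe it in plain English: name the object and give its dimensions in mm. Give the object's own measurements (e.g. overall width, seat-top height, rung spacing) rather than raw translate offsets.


A straight staircase of 5 solid steps. Each step is 719 mm wide (x), 220 mm deep (y, the going) and 178 mm tall (the rise). The first step rests on the floor; each subsequent step sits one going further in +y and one rise higher in +z, directly behind and above the previous step with no overlap.


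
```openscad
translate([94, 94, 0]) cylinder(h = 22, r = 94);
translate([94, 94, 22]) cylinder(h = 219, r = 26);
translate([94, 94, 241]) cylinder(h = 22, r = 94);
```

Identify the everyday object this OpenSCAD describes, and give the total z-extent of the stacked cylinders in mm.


A spool. The overall height is 263 mm.

Three coaxial cylinders, large–small–large — a spool. Two 22 mm flanges and a 219 mm core give 22 + 219 + 22 = 263 mm.


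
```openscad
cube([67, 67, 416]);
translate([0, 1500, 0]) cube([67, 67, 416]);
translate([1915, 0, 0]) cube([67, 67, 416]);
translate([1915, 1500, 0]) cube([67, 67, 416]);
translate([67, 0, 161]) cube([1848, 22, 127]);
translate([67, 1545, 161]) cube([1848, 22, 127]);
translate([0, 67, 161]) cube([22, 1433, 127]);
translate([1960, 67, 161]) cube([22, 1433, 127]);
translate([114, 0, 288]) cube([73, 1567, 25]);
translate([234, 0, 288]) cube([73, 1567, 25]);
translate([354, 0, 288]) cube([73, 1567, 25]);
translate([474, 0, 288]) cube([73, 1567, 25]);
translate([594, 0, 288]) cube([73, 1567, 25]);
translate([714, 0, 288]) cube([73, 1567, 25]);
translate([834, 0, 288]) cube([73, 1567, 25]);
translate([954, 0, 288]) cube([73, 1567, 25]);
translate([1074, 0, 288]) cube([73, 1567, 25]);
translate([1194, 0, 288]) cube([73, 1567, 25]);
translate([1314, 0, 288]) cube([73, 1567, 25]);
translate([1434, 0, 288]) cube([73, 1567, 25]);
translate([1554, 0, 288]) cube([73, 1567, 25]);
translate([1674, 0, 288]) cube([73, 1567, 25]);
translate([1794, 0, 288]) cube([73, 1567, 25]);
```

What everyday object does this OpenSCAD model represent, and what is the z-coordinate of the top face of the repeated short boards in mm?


A bed frame. The slat-top height is 313 mm.

Four posts, four rails, and a row of slats — a bed frame. Slats sit on the rails at z = 161 + 127 = 288; with slat thickness 25, the top is 313 mm.


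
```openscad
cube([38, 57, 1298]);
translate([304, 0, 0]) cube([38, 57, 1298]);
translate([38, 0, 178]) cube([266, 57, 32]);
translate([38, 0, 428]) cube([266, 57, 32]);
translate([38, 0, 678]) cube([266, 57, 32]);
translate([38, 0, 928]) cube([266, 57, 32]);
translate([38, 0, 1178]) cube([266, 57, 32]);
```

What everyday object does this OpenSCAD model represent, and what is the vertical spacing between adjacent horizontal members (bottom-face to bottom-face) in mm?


A ladder. The rung spacing is 250 mm.

Two tall 38×57 posts with 5 short bars between them — a ladder. Adjacent rungs sit at z = 178 and z = 428, so the spacing is 428 − 178 = 250 mm.


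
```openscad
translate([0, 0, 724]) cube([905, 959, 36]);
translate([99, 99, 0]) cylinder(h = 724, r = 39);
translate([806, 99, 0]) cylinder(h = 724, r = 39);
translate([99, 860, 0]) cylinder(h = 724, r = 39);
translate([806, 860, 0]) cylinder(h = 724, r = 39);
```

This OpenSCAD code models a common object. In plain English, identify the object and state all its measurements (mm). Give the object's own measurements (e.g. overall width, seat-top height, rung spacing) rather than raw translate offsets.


A table: top 905 mm (x) × 959 mm (y), 36 mm thick, upper face at z = 760 mm, on four round legs of 78 mm diameter, each leg's bounding box inset 60 mm from the nearest pair of top edges from z = 0 to the bottom of the top.


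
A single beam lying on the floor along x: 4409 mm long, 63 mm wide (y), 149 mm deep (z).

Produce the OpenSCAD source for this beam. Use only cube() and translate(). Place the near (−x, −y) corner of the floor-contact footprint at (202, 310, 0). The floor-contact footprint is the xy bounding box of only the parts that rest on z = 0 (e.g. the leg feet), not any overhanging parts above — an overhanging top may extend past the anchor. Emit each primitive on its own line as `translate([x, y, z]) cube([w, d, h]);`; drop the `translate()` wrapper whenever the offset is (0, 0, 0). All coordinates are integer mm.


translate([202, 310, 0]) cube([4409, 63, 149]);


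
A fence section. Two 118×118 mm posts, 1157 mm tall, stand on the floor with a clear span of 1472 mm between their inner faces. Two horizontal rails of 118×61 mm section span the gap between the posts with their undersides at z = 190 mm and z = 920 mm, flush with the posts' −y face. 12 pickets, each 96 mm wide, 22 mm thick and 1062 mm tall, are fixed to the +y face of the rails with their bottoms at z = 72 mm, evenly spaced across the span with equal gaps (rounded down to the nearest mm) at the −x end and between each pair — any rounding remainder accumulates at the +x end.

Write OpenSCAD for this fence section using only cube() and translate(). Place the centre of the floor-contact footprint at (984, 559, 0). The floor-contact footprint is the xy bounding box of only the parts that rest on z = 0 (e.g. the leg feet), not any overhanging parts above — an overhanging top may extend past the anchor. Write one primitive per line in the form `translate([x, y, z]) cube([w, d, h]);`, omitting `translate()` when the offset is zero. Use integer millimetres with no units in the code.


translate([130, 500, 0]) cube([118, 118, 1157]);
translate([1720, 500, 0]) cube([118, 118, 1157]);
translate([248, 500, 190]) cube([1472, 118, 61]);
translate([248, 500, 920]) cube([1472, 118, 61]);
translate([272, 618, 72]) cube([96, 22, 1062]);
translate([392, 618, 72]) cube([96, 22, 1062]);
translate([512, 618, 72]) cube([96, 22, 1062]);
translate([632, 618, 72]) cube([96, 22, 1062]);
translate([752, 618, 72]) cube([96, 22, 1062]);
translate([872, 618, 72]) cube([96, 22, 1062]);
translate([992, 618, 72]) cube([96, 22, 1062]);
translate([1112, 618, 72]) cube([96, 22, 1062]);
translate([1232, 618, 72]) cube([96, 22, 1062]);
translate([1352, 618, 72]) cube([96, 22, 1062]);
translate([1472, 618, 72]) cube([96, 22, 1062]);
translate([1592, 618, 72]) cube([96, 22, 1062]);


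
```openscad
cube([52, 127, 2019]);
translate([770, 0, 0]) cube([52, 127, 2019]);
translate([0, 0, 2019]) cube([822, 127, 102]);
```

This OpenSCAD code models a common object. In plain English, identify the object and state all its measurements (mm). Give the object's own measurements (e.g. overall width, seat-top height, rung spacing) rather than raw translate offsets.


A door frame. The clear opening is 718 mm wide and 2019 mm high. Two 52 mm wide jambs, 127 mm deep, stand either side of the opening from the floor to the top of the opening. A 102 mm thick head sits across the top of both jambs, spanning the full outside width of the frame.


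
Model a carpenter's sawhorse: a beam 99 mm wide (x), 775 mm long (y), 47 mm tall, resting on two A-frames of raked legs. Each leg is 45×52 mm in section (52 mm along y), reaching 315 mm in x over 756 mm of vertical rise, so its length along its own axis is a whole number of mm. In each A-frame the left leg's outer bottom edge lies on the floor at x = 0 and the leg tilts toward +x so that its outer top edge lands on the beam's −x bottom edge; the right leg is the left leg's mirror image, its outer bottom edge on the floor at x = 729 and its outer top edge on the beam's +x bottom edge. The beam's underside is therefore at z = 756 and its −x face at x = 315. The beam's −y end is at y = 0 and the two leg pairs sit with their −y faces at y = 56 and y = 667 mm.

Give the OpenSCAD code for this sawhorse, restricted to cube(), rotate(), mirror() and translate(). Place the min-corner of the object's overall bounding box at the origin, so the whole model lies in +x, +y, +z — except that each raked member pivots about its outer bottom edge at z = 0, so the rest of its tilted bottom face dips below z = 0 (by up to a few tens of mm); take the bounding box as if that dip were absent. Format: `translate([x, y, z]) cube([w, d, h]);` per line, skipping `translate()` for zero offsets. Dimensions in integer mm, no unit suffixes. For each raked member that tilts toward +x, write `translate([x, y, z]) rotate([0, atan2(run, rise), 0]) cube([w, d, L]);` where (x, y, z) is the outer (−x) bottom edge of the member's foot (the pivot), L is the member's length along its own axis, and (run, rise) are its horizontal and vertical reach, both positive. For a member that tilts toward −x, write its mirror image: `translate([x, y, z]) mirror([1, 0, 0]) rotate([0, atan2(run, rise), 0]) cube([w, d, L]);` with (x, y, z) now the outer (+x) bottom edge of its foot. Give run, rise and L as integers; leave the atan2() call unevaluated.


translate([315, 0, 756]) cube([99, 775, 47]);
translate([0, 56, 0]) rotate([0, atan2(315, 756), 0]) cube([45, 52, 819]);
translate([729, 56, 0]) mirror([1, 0, 0]) rotate([0, atan2(315, 756), 0]) cube([45, 52, 819]);
translate([0, 667, 0]) rotate([0, atan2(315, 756), 0]) cube([45, 52, 819]);
translate([729, 667, 0]) mirror([1, 0, 0]) rotate([0, atan2(315, 756), 0]) cube([45, 52, 819]);


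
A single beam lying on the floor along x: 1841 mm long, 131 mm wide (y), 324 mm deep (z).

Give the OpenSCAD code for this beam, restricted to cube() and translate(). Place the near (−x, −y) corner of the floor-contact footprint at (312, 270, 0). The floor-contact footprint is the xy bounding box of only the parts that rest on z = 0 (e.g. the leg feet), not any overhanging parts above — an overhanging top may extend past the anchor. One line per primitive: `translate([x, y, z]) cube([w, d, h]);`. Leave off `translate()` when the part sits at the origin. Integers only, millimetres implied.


translate([312, 270, 0]) cube([1841, 131, 324]);


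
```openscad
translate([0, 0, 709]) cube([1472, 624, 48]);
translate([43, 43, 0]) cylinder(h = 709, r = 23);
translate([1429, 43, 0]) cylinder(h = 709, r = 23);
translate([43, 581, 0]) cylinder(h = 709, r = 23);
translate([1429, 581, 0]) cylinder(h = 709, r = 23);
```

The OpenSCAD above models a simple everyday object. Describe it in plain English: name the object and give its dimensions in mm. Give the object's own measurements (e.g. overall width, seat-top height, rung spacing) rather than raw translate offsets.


A table: top 1472 mm (x) × 624 mm (y), 48 mm thick, upper face at z = 757 mm, on four round legs of 46 mm diameter, each leg's bounding box inset 20 mm from the nearest pair of top edges from z = 0 to the bottom of the top.


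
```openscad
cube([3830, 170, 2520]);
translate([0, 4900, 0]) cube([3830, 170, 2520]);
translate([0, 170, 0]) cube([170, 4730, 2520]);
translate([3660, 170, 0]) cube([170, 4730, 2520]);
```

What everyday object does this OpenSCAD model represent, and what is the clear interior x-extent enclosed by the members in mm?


A house (or room) frame. The interior width is 3490 mm.

Four 2520 mm walls enclosing a rectangle with no floor or roof — a room or house frame. Outside width is 3830 mm and wall thickness is 170 mm, so the interior width is 3830 − 2 × 170 = 3490 mm.


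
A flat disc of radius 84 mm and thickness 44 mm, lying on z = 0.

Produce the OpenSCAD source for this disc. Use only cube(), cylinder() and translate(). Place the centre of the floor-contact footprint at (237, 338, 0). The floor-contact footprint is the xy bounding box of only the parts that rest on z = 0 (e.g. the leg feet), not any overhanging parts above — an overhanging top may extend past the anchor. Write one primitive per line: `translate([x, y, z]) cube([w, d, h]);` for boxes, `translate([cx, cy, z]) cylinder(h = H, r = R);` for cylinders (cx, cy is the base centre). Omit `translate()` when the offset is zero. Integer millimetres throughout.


translate([237, 338, 0]) cylinder(h = 44, r = 84);


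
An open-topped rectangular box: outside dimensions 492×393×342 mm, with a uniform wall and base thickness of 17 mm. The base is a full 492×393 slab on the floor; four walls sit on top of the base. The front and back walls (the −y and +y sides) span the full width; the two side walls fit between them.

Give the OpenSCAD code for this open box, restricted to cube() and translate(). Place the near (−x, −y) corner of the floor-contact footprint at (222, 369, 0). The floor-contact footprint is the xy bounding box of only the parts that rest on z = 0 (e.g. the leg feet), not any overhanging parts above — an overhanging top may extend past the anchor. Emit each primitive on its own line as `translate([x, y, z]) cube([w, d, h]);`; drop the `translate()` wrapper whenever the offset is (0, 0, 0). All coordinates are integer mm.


translate([222, 369, 0]) cube([492, 393, 17]);
translate([222, 369, 17]) cube([492, 17, 325]);
translate([222, 745, 17]) cube([492, 17, 325]);
translate([222, 386, 17]) cube([17, 359, 325]);
translate([697, 386, 17]) cube([17, 359, 325]);


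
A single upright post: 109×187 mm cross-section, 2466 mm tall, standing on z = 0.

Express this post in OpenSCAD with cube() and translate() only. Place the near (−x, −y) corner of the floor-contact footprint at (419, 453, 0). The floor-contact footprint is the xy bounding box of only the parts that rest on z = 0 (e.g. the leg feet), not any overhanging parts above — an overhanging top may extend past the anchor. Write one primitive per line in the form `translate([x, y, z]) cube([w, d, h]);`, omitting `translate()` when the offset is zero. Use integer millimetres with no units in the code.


translate([419, 453, 0]) cube([109, 187, 2466]);


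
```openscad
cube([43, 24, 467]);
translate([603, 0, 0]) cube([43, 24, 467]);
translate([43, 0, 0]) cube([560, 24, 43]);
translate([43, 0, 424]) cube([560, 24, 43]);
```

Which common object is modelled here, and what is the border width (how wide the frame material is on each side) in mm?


A picture frame. The border width is 43 mm.

Four thin pieces enclosing a rectangular opening — a picture frame. The two full-height stiles are 467 mm tall; the top rail sits at z = 424 and is 43 mm tall, so the border above the opening is 467 − 424 = 43 mm, matching the stile x-width.


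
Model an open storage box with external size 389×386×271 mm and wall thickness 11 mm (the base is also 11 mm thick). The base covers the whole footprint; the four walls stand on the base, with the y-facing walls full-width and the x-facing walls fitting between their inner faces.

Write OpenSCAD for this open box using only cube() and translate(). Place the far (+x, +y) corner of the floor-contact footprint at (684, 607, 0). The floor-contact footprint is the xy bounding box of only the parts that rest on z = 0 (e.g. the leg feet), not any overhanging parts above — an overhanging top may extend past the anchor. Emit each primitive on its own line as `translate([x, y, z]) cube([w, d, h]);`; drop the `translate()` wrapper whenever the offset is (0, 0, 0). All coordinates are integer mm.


translate([295, 221, 0]) cube([389, 386, 11]);
translate([295, 221, 11]) cube([389, 11, 260]);
translate([295, 596, 11]) cube([389, 11, 260]);
translate([295, 232, 11]) cube([11, 364, 260]);
translate([673, 232, 11]) cube([11, 364, 260]);


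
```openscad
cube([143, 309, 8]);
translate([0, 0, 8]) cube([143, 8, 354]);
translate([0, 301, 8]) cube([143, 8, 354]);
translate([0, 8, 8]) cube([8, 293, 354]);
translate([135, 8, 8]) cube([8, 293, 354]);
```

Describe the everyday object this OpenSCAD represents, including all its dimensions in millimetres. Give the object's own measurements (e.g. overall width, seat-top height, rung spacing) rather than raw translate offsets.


An open-topped rectangular box: outside dimensions 143×309×362 mm, with a uniform wall and base thickness of 8 mm. The base is a full 143×309 slab on the floor; four walls sit on top of the base. The front and back walls (the −y and +y sides) span the full width; the two side walls fit between them.


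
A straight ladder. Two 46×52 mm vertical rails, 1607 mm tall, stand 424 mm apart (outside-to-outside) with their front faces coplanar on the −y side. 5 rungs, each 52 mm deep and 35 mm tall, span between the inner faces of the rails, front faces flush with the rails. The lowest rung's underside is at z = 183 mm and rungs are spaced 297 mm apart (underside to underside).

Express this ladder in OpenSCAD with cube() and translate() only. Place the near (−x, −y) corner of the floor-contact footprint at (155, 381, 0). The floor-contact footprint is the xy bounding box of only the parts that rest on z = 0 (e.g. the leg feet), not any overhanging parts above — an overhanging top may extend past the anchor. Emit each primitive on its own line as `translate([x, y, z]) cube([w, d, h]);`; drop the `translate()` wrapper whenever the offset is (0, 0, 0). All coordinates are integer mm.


translate([155, 381, 0]) cube([46, 52, 1607]);
translate([533, 381, 0]) cube([46, 52, 1607]);
translate([201, 381, 183]) cube([332, 52, 35]);
translate([201, 381, 480]) cube([332, 52, 35]);
translate([201, 381, 777]) cube([332, 52, 35]);
translate([201, 381, 1074]) cube([332, 52, 35]);
translate([201, 381, 1371]) cube([332, 52, 35]);


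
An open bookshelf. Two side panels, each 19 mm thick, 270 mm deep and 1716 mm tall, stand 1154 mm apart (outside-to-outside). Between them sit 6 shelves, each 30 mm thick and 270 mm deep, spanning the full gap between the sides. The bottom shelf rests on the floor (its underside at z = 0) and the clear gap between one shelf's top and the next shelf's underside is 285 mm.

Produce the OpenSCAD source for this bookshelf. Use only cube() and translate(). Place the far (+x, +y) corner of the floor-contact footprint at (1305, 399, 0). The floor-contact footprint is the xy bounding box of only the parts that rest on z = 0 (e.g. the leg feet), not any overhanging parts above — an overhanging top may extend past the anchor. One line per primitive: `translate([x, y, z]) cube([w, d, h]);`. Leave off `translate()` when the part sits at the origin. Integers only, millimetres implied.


translate([151, 129, 0]) cube([19, 270, 1716]);
translate([1286, 129, 0]) cube([19, 270, 1716]);
translate([170, 129, 0]) cube([1116, 270, 30]);
translate([170, 129, 315]) cube([1116, 270, 30]);
translate([170, 129, 630]) cube([1116, 270, 30]);
translate([170, 129, 945]) cube([1116, 270, 30]);
translate([170, 129, 1260]) cube([1116, 270, 30]);
translate([170, 129, 1575]) cube([1116, 270, 30]);


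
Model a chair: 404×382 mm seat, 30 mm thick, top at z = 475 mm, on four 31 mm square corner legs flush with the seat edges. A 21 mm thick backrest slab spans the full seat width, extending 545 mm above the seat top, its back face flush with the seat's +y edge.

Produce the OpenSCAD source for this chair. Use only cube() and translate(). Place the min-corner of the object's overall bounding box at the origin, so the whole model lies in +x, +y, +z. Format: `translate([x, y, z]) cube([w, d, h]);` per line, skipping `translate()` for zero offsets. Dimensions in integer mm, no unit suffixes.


translate([0, 0, 445]) cube([404, 382, 30]);
cube([31, 31, 445]);
translate([373, 0, 0]) cube([31, 31, 445]);
translate([0, 351, 0]) cube([31, 31, 445]);
translate([373, 351, 0]) cube([31, 31, 445]);
translate([0, 361, 475]) cube([404, 21, 545]);


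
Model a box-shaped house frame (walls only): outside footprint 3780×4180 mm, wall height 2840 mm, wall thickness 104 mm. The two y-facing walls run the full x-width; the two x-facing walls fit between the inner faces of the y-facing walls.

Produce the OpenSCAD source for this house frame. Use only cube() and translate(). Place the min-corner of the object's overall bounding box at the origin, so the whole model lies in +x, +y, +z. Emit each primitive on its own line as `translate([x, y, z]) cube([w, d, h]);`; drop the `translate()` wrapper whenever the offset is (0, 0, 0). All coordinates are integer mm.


cube([3780, 104, 2840]);
translate([0, 4076, 0]) cube([3780, 104, 2840]);
translate([0, 104, 0]) cube([104, 3972, 2840]);
translate([3676, 104, 0]) cube([104, 3972, 2840]);


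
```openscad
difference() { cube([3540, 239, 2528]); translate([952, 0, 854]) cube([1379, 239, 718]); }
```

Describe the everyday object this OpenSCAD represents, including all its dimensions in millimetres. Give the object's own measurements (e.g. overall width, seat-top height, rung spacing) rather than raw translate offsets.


A wall 3540 mm long (x), 239 mm thick (y), 2528 mm tall, with a rectangular window opening cut through it. The opening is 1379 mm wide and 718 mm tall; its sill is at z = 854 mm and its near (−x) edge is 952 mm from the wall's −x end. The opening passes through the full wall thickness.


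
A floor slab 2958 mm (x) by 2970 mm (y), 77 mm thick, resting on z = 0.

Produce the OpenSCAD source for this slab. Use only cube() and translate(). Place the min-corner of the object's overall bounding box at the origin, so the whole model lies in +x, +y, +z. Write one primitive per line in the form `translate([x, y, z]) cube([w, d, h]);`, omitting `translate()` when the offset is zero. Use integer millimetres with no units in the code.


cube([2958, 2970, 77]);


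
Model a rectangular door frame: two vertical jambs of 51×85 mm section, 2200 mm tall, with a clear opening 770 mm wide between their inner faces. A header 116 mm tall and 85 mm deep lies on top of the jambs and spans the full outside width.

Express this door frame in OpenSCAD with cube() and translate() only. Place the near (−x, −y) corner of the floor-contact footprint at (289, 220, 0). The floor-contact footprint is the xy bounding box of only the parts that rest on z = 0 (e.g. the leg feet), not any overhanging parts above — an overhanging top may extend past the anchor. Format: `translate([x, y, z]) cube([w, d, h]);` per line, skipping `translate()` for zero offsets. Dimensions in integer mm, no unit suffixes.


translate([289, 220, 0]) cube([51, 85, 2200]);
translate([1110, 220, 0]) cube([51, 85, 2200]);
translate([289, 220, 2200]) cube([872, 85, 116]);


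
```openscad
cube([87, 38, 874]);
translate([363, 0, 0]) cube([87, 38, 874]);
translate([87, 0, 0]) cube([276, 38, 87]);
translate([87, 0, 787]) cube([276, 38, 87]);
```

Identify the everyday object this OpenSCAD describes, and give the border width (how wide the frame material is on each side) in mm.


A picture frame. The border width is 87 mm.

Four thin pieces enclosing a rectangular opening — a picture frame. The two full-height stiles are 874 mm tall; the top rail sits at z = 787 and is 87 mm tall, so the border above the opening is 874 − 787 = 87 mm, matching the stile x-width.


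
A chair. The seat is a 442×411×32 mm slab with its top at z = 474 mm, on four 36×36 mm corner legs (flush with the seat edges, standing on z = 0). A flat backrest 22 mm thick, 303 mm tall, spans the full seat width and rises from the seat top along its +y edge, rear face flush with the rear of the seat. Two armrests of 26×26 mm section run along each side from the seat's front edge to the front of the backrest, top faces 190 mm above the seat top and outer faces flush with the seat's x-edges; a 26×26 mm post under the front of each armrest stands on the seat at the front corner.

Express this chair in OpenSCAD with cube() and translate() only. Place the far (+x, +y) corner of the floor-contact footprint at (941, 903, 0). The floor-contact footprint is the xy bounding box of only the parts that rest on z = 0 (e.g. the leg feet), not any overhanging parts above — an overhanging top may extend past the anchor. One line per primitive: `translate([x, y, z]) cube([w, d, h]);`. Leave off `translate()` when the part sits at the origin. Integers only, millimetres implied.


translate([499, 492, 442]) cube([442, 411, 32]);
translate([499, 492, 0]) cube([36, 36, 442]);
translate([905, 492, 0]) cube([36, 36, 442]);
translate([499, 867, 0]) cube([36, 36, 442]);
translate([905, 867, 0]) cube([36, 36, 442]);
translate([499, 881, 474]) cube([442, 22, 303]);
translate([499, 492, 638]) cube([26, 389, 26]);
translate([915, 492, 638]) cube([26, 389, 26]);
translate([499, 492, 474]) cube([26, 26, 164]);
translate([915, 492, 474]) cube([26, 26, 164]);


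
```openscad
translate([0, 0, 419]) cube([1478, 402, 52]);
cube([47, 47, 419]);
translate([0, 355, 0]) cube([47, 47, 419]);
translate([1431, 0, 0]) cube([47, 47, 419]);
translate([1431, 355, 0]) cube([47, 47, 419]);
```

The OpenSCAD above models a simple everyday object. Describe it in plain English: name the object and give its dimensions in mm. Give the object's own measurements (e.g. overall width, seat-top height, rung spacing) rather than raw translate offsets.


A bench: a 1478×402 mm seat slab, 52 mm thick, top at z = 471 mm, on four 47×47 mm square legs flush with the seat corners and standing on z = 0.


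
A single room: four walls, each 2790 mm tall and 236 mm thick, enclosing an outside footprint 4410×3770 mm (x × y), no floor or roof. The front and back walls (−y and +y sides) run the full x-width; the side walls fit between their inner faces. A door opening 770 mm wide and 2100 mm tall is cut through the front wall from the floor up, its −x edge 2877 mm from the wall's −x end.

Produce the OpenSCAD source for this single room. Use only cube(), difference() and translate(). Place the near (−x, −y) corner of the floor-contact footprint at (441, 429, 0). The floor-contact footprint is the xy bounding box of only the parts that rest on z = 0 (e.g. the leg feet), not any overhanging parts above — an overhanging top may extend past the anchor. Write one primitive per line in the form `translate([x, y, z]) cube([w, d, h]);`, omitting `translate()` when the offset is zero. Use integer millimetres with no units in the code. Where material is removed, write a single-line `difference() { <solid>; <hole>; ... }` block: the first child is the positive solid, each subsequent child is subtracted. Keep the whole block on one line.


difference() { translate([441, 429, 0]) cube([4410, 236, 2790]); translate([3318, 429, 0]) cube([770, 236, 2100]); }
translate([441, 3963, 0]) cube([4410, 236, 2790]);
translate([441, 665, 0]) cube([236, 3298, 2790]);
translate([4615, 665, 0]) cube([236, 3298, 2790]);


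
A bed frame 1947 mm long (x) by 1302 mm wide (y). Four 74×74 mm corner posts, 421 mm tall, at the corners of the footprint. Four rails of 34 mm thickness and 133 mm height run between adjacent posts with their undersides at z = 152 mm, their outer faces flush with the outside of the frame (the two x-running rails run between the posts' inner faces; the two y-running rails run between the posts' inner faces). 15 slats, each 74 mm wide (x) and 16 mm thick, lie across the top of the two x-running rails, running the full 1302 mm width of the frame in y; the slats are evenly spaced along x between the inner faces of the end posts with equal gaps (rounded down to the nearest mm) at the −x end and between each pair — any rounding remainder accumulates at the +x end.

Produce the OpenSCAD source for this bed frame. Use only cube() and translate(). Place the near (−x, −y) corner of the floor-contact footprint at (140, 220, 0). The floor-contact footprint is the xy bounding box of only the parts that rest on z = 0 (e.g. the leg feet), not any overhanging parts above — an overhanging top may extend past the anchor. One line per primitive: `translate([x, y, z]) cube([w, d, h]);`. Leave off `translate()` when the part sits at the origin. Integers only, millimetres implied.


translate([140, 220, 0]) cube([74, 74, 421]);
translate([140, 1448, 0]) cube([74, 74, 421]);
translate([2013, 220, 0]) cube([74, 74, 421]);
translate([2013, 1448, 0]) cube([74, 74, 421]);
translate([214, 220, 152]) cube([1799, 34, 133]);
translate([214, 1488, 152]) cube([1799, 34, 133]);
translate([140, 294, 152]) cube([34, 1154, 133]);
translate([2053, 294, 152]) cube([34, 1154, 133]);
translate([257, 220, 285]) cube([74, 1302, 16]);
translate([374, 220, 285]) cube([74, 1302, 16]);
translate([491, 220, 285]) cube([74, 1302, 16]);
translate([608, 220, 285]) cube([74, 1302, 16]);
translate([725, 220, 285]) cube([74, 1302, 16]);
translate([842, 220, 285]) cube([74, 1302, 16]);
translate([959, 220, 285]) cube([74, 1302, 16]);
translate([1076, 220, 285]) cube([74, 1302, 16]);
translate([1193, 220, 285]) cube([74, 1302, 16]);
translate([1310, 220, 285]) cube([74, 1302, 16]);
translate([1427, 220, 285]) cube([74, 1302, 16]);
translate([1544, 220, 285]) cube([74, 1302, 16]);
translate([1661, 220, 285]) cube([74, 1302, 16]);
translate([1778, 220, 285]) cube([74, 1302, 16]);
translate([1895, 220, 285]) cube([74, 1302, 16]);


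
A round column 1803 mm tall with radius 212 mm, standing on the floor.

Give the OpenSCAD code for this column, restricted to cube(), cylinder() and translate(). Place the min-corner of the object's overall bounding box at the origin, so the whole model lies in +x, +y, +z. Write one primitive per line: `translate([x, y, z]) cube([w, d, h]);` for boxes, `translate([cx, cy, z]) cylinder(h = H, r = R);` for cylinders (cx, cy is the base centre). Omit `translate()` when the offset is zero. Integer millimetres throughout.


translate([212, 212, 0]) cylinder(h = 1803, r = 212);


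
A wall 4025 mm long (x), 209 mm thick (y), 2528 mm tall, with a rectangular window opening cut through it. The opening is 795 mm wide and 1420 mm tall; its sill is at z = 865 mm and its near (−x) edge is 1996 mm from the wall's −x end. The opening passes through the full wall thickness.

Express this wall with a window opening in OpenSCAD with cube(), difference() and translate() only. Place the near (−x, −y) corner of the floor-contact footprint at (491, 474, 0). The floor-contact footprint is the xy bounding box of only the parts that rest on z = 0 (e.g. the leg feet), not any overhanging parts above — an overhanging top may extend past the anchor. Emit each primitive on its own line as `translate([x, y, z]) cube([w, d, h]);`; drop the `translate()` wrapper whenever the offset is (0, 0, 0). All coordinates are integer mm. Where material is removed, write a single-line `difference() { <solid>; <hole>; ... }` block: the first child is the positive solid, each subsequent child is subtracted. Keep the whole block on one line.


difference() { translate([491, 474, 0]) cube([4025, 209, 2528]); translate([2487, 474, 865]) cube([795, 209, 1420]); }


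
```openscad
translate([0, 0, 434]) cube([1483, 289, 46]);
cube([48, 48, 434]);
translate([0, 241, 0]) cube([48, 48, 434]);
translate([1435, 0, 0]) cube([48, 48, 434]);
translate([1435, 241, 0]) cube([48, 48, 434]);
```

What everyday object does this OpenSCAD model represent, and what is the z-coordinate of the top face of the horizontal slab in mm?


A bench. The seat-top height is 480 mm.

A long slab on four corner posts — a bench. The slab sits at z = 434 with thickness 46, so the top is 434 + 46 = 480 mm.


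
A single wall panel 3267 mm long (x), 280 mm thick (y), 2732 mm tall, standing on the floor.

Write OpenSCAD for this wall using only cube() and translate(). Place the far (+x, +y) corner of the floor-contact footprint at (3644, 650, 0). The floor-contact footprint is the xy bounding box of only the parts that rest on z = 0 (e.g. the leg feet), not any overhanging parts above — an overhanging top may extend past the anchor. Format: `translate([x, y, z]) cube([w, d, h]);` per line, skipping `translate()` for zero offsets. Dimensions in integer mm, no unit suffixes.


translate([377, 370, 0]) cube([3267, 280, 2732]);


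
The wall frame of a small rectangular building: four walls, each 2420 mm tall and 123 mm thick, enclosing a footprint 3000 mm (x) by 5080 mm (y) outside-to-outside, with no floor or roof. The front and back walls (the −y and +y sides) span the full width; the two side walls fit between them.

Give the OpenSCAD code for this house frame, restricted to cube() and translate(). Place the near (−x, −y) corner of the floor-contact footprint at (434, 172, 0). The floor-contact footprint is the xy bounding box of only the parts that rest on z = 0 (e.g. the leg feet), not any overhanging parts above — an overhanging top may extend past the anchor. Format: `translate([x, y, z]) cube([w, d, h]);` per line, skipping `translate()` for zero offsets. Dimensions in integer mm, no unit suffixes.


translate([434, 172, 0]) cube([3000, 123, 2420]);
translate([434, 5129, 0]) cube([3000, 123, 2420]);
translate([434, 295, 0]) cube([123, 4834, 2420]);
translate([3311, 295, 0]) cube([123, 4834, 2420]);


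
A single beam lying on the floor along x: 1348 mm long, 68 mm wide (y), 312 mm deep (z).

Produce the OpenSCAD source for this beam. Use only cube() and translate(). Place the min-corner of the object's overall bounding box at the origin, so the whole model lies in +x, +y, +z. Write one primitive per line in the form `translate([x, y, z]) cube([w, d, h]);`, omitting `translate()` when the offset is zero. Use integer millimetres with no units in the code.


cube([1348, 68, 312]);


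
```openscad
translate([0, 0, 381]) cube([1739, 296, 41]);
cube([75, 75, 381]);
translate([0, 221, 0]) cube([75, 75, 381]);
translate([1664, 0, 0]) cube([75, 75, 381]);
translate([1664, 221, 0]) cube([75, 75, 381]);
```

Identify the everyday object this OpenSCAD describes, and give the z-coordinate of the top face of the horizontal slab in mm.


A bench. The seat-top height is 422 mm.

A long slab on four corner posts — a bench. The slab sits at z = 381 with thickness 41, so the top is 381 + 41 = 422 mm.


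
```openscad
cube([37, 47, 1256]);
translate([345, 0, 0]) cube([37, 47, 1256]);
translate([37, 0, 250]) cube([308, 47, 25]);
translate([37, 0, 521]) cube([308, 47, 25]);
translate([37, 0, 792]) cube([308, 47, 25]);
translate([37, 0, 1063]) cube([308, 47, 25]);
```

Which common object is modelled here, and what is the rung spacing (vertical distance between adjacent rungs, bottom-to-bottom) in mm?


A ladder. The rung spacing is 271 mm.

Two tall 37×47 posts with 4 short bars between them — a ladder. Adjacent rungs sit at z = 250 and z = 521, so the spacing is 521 − 250 = 271 mm.


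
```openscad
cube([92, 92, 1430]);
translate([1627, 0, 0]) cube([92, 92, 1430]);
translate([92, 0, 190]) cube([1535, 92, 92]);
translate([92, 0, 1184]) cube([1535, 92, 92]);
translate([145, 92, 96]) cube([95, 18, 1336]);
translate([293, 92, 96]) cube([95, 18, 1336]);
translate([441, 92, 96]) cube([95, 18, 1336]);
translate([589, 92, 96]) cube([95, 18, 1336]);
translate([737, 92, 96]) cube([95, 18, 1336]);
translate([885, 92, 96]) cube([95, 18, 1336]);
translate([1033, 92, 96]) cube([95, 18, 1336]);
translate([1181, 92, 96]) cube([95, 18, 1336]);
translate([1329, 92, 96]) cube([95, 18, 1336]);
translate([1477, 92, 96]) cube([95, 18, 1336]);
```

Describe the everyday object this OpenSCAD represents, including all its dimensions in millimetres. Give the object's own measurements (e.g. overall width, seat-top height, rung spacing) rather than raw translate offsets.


A fence section. Two 92×92 mm posts, 1430 mm tall, stand on the floor with a clear span of 1535 mm between their inner faces. Two horizontal rails of 92×92 mm section span the gap between the posts with their undersides at z = 190 mm and z = 1184 mm, flush with the posts' −y face. 10 pickets, each 95 mm wide, 18 mm thick and 1336 mm tall, are fixed to the +y face of the rails with their bottoms at z = 96 mm, spaced across the span with a 53 mm gap after the −x post and between neighbouring pickets, with 55 mm left before the +x post.


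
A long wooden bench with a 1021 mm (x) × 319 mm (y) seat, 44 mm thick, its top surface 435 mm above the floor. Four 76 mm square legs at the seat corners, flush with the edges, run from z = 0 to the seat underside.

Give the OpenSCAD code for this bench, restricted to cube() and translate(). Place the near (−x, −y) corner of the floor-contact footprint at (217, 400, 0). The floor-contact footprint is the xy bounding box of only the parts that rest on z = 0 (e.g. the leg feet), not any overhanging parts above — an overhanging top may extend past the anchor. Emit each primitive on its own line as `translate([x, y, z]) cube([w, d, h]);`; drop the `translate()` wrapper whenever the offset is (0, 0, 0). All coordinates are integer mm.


// leg_h = 435 − 44 = 391
translate([217, 400, 391]) cube([1021, 319, 44]);
translate([217, 400, 0]) cube([76, 76, 391]);
translate([217, 643, 0]) cube([76, 76, 391]);
translate([1162, 400, 0]) cube([76, 76, 391]);
translate([1162, 643, 0]) cube([76, 76, 391]);


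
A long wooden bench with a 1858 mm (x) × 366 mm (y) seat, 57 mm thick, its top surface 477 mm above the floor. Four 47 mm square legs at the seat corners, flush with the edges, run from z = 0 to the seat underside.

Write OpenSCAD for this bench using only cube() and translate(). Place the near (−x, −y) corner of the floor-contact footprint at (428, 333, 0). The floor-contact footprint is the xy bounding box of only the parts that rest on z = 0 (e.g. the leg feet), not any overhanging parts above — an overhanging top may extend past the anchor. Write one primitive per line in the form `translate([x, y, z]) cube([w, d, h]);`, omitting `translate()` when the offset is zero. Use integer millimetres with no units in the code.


translate([428, 333, 420]) cube([1858, 366, 57]);
translate([428, 333, 0]) cube([47, 47, 420]);
translate([428, 652, 0]) cube([47, 47, 420]);
translate([2239, 333, 0]) cube([47, 47, 420]);
translate([2239, 652, 0]) cube([47, 47, 420]);


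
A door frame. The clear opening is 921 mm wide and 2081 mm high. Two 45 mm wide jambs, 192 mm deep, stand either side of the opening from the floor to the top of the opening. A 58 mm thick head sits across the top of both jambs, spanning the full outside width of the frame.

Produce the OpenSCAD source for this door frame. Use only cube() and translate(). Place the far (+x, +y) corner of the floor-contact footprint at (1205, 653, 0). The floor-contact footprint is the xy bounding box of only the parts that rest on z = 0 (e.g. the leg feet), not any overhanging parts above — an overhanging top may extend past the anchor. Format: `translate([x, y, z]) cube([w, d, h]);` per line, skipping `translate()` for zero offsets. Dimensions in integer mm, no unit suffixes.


translate([194, 461, 0]) cube([45, 192, 2081]);
translate([1160, 461, 0]) cube([45, 192, 2081]);
translate([194, 461, 2081]) cube([1011, 192, 58]);


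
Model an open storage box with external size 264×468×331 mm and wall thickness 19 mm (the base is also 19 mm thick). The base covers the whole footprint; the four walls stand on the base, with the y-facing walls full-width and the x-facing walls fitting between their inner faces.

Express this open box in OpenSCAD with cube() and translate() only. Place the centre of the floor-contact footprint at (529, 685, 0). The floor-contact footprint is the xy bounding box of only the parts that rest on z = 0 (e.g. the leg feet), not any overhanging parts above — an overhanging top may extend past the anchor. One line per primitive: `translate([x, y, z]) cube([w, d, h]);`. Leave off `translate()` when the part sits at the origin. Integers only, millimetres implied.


translate([397, 451, 0]) cube([264, 468, 19]);
translate([397, 451, 19]) cube([264, 19, 312]);
translate([397, 900, 19]) cube([264, 19, 312]);
translate([397, 470, 19]) cube([19, 430, 312]);
translate([642, 470, 19]) cube([19, 430, 312]);
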